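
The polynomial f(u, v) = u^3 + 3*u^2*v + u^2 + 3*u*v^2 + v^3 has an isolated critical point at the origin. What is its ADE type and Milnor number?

The Hessian of f at 0 has rank 1. Corank 1: A-series; mu = 2 gives A_2.

Type A_{2}, Milnor number mu = 2.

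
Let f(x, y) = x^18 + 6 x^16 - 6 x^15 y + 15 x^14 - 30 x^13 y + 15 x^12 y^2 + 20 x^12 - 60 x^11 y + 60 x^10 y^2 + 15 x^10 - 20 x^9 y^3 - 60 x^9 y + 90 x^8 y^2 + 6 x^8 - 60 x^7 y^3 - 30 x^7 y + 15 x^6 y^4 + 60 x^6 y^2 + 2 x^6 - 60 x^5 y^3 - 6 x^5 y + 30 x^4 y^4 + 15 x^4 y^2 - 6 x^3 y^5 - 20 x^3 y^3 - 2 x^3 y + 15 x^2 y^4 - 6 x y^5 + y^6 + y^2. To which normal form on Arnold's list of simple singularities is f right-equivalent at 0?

A_{5}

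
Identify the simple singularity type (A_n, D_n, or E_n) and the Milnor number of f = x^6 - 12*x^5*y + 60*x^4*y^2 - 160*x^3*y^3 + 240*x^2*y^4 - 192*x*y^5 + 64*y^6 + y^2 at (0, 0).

Type A5, Milnor number mu = 5.

The Hessian of f at 0 has rank 1. Corank 1: A-series; mu = 5 gives A_5.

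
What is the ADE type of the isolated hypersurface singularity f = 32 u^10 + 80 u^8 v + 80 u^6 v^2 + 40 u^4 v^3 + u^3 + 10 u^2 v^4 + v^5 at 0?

The Hessian of f at 0 is [[0, 0], [0, 0]] with rank 0, so corank 2. A Groebner basis of the Jacobian ideal J(f) in C{u,v} is {v^4, u^2}; counting standard monomials gives mu = 8. Corank 2; j^3 = u^3 is a perfect cube, so E-series; the 5-jet and mu = 8 give E_8.

E_{8}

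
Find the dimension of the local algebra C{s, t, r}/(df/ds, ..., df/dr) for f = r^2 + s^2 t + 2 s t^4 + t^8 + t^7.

9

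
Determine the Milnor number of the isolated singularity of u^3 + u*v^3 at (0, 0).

The Hessian of f at 0 is [[0, 0], [0, 0]] with rank 0, so corank 2. A Groebner basis of the Jacobian ideal J(f) in C{u,v} is {u^3, u*v^2, 3*u^2 + v^3}; counting standard monomials gives mu = 7. Corank 2; j^3 = u^3 is a perfect cube, so E-series; the 4-jet and mu = 7 give E_7.

7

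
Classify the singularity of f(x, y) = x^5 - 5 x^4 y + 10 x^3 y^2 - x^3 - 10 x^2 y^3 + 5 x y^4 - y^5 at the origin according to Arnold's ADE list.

E8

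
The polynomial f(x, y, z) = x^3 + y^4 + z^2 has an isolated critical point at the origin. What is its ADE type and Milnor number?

The Hessian of f at 0 has rank 1. Corank 2; j^3 = x^3 is a perfect cube, so E-series; the 4-jet and mu = 6 give E_6.

Type E_{6}, Milnor number mu = 6.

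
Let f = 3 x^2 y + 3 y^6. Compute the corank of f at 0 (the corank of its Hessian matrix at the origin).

The Hessian at 0 is [[0, 0], [0, 0]] of rank 0; hence corank 2.

2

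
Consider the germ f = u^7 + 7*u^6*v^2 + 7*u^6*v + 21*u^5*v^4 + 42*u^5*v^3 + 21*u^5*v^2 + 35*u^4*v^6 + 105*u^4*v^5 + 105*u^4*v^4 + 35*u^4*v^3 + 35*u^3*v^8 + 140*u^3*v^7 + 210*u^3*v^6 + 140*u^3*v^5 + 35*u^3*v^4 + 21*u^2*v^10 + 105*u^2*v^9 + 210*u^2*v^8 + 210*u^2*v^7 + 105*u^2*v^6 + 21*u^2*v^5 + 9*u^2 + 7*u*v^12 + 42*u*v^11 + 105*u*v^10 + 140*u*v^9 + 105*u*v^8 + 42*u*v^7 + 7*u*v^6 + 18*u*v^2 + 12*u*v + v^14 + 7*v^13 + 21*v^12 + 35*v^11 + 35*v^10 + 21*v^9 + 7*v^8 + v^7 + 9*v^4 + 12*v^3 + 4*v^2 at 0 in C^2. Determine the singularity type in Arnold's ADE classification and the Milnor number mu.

The Hessian of f at 0 has rank 1. Corank 1: A-series; mu = 6 gives A_6.

Type A_{6}, Milnor number mu = 6.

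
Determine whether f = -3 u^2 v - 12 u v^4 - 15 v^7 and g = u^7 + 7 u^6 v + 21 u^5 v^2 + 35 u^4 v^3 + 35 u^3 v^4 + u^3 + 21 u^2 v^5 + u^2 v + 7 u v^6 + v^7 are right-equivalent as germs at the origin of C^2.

The Hessian of f at 0 is [[0, 0], [0, 0]] with rank 0, so corank 2. A Groebner basis of the Jacobian ideal J(f) in C{u,v} is {-2*u^2/3 + u*v^3, u*v/2 + v^4, u^3, u^2*v}; counting standard monomials gives mu = 8. Corank 2; j^3 = -3*u^2*v has shape L^2 M (L != M), so D-series; mu = 8 gives D_8. The Hessian of g at 0 is [[0, 0], [0, 0]] with rank 0, so corank 2. A Groebner basis of the Jacobian ideal J(g) in C{u,v} is {-u*v/7 + v^6, u*v^2, u^2 + u*v}; counting standard monomials gives mu = 8. Corank 2; j^3 = u^2*(u + v) has shape L^2 M (L != M), so D-series; mu = 8 gives D_8. Both have type D_8, hence right-equivalent.

Yes.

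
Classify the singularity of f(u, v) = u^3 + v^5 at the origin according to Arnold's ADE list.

E_8

The Hessian of f at 0 has rank 0. Corank 2; j^3 = u^3 is a perfect cube, so E-series; the 5-jet and mu = 8 give E_8.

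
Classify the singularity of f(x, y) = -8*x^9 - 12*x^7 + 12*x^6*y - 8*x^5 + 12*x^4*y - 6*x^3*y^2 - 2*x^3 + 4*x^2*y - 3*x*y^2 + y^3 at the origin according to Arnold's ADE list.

D4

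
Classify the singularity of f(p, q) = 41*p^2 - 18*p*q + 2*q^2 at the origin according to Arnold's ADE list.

The Hessian of f at 0 has rank 2. Corank 0: nondegenerate Morse point, so A_1.

A_{1}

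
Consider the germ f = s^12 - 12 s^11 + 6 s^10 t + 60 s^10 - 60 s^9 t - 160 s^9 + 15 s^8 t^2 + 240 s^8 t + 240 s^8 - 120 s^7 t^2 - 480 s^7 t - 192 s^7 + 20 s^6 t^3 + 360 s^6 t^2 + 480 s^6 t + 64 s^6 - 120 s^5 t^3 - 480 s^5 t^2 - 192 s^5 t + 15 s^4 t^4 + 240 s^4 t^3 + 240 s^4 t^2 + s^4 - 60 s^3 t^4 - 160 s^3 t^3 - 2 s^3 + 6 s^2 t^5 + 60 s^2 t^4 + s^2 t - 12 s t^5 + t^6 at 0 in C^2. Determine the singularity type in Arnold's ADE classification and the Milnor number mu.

The Hessian of f at 0 has rank 0. Corank 2; j^3 = -s^2*(2*s - t) has shape L^2 M (L != M), so D-series; mu = 7 gives D_7.

Type D7, Milnor number mu = 7.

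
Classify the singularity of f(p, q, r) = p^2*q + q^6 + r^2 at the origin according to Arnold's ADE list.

D_{7}

The Hessian of f at 0 is [[0, 0, 0], [0, 0, 0], [0, 0, 2]] with rank 1, so corank 2. A Groebner basis of the Jacobian ideal J(f) in C{p,q,r} is {p^2/6 + q^5, p^3, p*q, r}; counting standard monomials gives mu = 7. Corank 2; j^3 = p^2*q has shape L^2 M (L != M), so D-series; mu = 7 gives D_7.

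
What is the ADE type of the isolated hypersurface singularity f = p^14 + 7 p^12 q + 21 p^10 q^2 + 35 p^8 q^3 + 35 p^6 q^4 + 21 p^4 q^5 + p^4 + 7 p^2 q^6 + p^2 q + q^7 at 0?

The Hessian of f at 0 has rank 0. Corank 2; j^3 = p^2*q has shape L^2 M (L != M), so D-series; mu = 8 gives D_8.

D8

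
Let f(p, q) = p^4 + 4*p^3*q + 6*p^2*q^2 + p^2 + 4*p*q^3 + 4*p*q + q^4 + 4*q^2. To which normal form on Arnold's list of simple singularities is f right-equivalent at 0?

A3

The Hessian of f at 0 is [[2, 4], [4, 8]] with rank 1, so corank 1. A Groebner basis of the Jacobian ideal J(f) in C{p,q} is {q^3, p + 2*q}; counting standard monomials gives mu = 3. Corank 1: A-series; mu = 3 gives A_3.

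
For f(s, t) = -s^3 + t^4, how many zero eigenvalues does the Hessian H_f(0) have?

The Hessian at 0 is [[0, 0], [0, 0]] of rank 0; hence corank 2.

2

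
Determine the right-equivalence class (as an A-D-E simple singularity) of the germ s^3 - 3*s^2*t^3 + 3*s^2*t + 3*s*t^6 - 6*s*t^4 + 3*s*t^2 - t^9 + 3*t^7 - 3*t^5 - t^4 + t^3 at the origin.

E_6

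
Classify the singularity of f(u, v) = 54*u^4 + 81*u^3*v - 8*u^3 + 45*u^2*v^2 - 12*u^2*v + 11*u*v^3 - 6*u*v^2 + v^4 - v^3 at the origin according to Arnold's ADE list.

The Hessian of f at 0 is [[0, 0], [0, 0]] with rank 0, so corank 2. A Groebner basis of the Jacobian ideal J(f) in C{u,v} is {256*u^2/3 + 256*u*v/3 + v^4 + 8*v^3/9 + 64*v^2/3, u^3 - 20*u^2/3 - 20*u*v/3 + v^3/18 - 5*v^2/3, u^2*v + 88*u^2/9 + 88*u*v/9 - 4*v^3/27 + 22*v^2/9, -32*u^2/3 + u*v^2 - 32*u*v/3 + 7*v^3/18 - 8*v^2/3}; counting standard monomials gives mu = 7. Corank 2; j^3 = -(2*u + v)^3 is a perfect cube, so E-series; the 4-jet and mu = 7 give E_7.

E7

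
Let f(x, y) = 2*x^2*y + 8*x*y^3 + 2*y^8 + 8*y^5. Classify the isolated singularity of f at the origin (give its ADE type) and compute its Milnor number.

The Hessian of f at 0 has rank 0. Corank 2; j^3 = 2*x^2*y has shape L^2 M (L != M), so D-series; mu = 9 gives D_9.

Type D9, Milnor number mu = 9.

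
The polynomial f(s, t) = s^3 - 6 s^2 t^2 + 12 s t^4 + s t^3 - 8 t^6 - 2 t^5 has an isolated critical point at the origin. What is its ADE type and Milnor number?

Type E_{7}, Milnor number mu = 7.

The Hessian of f at 0 is [[0, 0], [0, 0]] with rank 0, so corank 2. A Groebner basis of the Jacobian ideal J(f) in C{s,t} is {-s^2/4 + t^4 - t^3/12, s^3, s^2*t + s^2/12 + t^3/36, -s^2/2 + s*t^2 - t^3/6}; counting standard monomials gives mu = 7. Corank 2; j^3 = s^3 is a perfect cube, so E-series; the 4-jet and mu = 7 give E_7.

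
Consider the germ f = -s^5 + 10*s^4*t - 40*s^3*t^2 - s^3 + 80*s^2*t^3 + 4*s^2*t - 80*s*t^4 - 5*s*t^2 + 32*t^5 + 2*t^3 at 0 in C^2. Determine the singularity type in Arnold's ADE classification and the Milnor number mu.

Type D_{6}, Milnor number mu = 6.

The Hessian of f at 0 is [[0, 0], [0, 0]] with rank 0, so corank 2. A Groebner basis of the Jacobian ideal J(f) in C{s,t} is {s*t/5 + t^4 - t^2/5, s*t^2 - t^3, s^2 - 3*s*t + 2*t^2}; counting standard monomials gives mu = 6. Corank 2; j^3 = -(s - 2*t)*(s - t)^2 has shape L^2 M (L != M), so D-series; mu = 6 gives D_6.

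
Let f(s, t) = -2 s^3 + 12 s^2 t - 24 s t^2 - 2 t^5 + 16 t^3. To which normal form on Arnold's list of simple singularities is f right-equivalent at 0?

E8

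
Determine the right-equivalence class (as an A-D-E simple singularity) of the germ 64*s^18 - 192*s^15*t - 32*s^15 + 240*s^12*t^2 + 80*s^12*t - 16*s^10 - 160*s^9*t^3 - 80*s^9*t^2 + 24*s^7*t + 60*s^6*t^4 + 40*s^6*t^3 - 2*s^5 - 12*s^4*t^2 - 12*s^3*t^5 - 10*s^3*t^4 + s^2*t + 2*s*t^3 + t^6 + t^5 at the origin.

D_7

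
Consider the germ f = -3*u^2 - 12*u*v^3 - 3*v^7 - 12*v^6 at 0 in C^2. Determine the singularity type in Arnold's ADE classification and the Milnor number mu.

The Hessian of f at 0 has rank 1. Corank 1: A-series; mu = 6 gives A_6.

Type A_{6}, Milnor number mu = 6.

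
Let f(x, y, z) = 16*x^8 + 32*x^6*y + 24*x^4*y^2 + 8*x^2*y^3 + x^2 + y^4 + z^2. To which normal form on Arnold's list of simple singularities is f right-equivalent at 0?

A_3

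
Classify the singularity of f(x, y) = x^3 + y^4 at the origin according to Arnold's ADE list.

E_{6}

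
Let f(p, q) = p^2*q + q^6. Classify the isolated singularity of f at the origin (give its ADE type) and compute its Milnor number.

Type D7, Milnor number mu = 7.

The Hessian of f at 0 has rank 0. Corank 2; j^3 = p^2*q has shape L^2 M (L != M), so D-series; mu = 7 gives D_7.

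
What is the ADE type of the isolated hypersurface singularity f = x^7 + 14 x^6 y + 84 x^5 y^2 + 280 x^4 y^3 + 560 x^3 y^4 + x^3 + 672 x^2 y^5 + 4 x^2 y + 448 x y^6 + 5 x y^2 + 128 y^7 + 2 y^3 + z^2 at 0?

D8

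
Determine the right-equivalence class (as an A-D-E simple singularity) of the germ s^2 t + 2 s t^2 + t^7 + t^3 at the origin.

The Hessian of f at 0 is [[0, 0], [0, 0]] with rank 0, so corank 2. A Groebner basis of the Jacobian ideal J(f) in C{s,t} is {s^2/7 + t^6 - t^2/7, s^3 + t^3, s*t + t^2}; counting standard monomials gives mu = 8. Corank 2; j^3 = t*(s + t)^2 has shape L^2 M (L != M), so D-series; mu = 8 gives D_8.

D_8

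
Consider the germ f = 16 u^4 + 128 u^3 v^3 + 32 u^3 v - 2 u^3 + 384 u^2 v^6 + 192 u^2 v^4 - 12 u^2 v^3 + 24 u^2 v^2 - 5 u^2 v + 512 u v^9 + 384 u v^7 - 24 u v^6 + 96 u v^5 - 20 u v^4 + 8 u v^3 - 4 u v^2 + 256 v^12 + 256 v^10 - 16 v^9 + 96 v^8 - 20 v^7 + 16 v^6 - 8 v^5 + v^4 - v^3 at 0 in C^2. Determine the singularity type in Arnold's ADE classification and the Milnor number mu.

Type D5, Milnor number mu = 5.

The Hessian of f at 0 is [[0, 0], [0, 0]] with rank 0, so corank 2. A Groebner basis of the Jacobian ideal J(f) in C{u,v} is {u*v^2 - u*v/8 - v^2/8, u*v/8 + v^3 + v^2/8, u^2 + 3*u*v/2 + v^2/2}; counting standard monomials gives mu = 5. Corank 2; j^3 = -(u + v)^2*(2*u + v) has shape L^2 M (L != M), so D-series; mu = 5 gives D_5.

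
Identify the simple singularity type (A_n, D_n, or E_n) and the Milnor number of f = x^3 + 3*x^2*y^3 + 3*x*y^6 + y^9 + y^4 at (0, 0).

The Hessian of f at 0 has rank 0. Corank 2; j^3 = x^3 is a perfect cube, so E-series; the 4-jet and mu = 6 give E_6.

Type E6, Milnor number mu = 6.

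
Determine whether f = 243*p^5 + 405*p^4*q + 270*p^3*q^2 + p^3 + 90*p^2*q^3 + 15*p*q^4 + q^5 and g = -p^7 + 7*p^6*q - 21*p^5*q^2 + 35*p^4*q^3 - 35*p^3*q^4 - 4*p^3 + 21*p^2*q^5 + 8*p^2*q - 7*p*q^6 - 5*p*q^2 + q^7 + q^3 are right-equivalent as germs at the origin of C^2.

No.

The Hessian of f at 0 is [[0, 0], [0, 0]] with rank 0, so corank 2. A Groebner basis of the Jacobian ideal J(f) in C{p,q} is {q^5, p*q^3 + q^4/12, p^2}; counting standard monomials gives mu = 8. Corank 2; j^3 = p^3 is a perfect cube, so E-series; the 5-jet and mu = 8 give E_8. The Hessian of g at 0 is [[0, 0], [0, 0]] with rank 0, so corank 2. A Groebner basis of the Jacobian ideal J(g) in C{p,q} is {128*p*q/7 + q^6 - 64*q^2/7, p*q^2 - q^3/2, p^2 - 3*p*q/2 + q^2/2}; counting standard monomials gives mu = 8. Corank 2; j^3 = -(p - q)*(2*p - q)^2 has shape L^2 M (L != M), so D-series; mu = 8 gives D_8. f is E_8 but g is D_8, hence not right-equivalent.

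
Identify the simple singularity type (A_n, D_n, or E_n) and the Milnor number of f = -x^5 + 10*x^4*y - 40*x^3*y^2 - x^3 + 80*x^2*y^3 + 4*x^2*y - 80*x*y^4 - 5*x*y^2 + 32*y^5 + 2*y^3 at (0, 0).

The Hessian of f at 0 has rank 0. Corank 2; j^3 = -(x - 2*y)*(x - y)^2 has shape L^2 M (L != M), so D-series; mu = 6 gives D_6.

Type D6, Milnor number mu = 6.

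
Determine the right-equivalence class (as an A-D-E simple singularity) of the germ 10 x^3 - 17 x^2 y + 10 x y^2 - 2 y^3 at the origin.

D_{4}

The Hessian of f at 0 has rank 0. Corank 2; j^3 = (2*x - y)*(5*x^2 - 6*x*y + 2*y^2) splits into three distinct lines over C (the quadratic factor has nonzero discriminant), so D_4.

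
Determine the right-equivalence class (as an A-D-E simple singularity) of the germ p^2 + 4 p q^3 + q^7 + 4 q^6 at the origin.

A_6

The Hessian of f at 0 is [[2, 0], [0, 0]] with rank 1, so corank 1. A Groebner basis of the Jacobian ideal J(f) in C{p,q} is {p/2 + q^3, p^2}; counting standard monomials gives mu = 6. Corank 1: A-series; mu = 6 gives A_6.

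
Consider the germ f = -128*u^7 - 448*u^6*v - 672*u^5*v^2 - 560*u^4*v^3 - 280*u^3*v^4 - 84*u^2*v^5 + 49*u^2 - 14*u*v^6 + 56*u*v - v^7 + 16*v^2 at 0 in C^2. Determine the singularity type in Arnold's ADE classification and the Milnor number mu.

Type A6, Milnor number mu = 6.

The Hessian of f at 0 has rank 1. Corank 1: A-series; mu = 6 gives A_6.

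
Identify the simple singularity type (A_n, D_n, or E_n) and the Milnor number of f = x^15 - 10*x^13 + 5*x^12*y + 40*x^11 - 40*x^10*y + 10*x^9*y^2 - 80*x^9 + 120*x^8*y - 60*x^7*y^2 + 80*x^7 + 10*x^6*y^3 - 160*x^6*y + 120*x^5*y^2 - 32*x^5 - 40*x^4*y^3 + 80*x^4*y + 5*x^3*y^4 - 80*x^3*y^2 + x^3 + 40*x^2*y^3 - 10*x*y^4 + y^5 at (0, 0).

Type E8, Milnor number mu = 8.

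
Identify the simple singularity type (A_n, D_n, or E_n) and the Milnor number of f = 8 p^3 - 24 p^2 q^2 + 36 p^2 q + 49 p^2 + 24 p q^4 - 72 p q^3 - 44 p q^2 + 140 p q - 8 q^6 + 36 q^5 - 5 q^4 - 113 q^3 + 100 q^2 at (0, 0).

Type A_{2}, Milnor number mu = 2.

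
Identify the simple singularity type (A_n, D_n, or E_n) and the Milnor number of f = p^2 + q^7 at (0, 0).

Type A6, Milnor number mu = 6.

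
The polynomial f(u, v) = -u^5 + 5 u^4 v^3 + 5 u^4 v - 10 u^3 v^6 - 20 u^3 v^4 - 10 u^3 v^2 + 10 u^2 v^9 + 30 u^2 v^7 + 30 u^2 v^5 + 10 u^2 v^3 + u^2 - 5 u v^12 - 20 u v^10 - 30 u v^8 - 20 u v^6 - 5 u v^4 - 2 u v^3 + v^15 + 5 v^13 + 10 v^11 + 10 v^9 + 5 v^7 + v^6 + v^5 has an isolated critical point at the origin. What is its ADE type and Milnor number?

The Hessian of f at 0 is [[2, 0], [0, 0]] with rank 1, so corank 1. A Groebner basis of the Jacobian ideal J(f) in C{u,v} is {-u + v^3, u^2, u*v}; counting standard monomials gives mu = 4. Corank 1: A-series; mu = 4 gives A_4.

Type A_4, Milnor number mu = 4.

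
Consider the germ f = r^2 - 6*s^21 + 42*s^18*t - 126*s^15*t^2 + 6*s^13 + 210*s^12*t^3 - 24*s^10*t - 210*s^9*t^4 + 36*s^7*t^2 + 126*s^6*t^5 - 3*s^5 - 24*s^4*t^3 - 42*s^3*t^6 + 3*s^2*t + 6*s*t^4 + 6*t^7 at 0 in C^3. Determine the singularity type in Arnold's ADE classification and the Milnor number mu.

Type D8, Milnor number mu = 8.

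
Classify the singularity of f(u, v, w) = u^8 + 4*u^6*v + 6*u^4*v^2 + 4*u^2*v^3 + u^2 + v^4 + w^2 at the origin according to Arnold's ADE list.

A3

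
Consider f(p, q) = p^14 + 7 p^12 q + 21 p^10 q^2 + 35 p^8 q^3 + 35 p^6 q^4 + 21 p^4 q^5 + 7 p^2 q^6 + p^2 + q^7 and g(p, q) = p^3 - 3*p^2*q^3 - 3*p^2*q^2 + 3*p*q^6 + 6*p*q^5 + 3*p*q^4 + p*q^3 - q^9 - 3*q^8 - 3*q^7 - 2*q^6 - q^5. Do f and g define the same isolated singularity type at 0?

No.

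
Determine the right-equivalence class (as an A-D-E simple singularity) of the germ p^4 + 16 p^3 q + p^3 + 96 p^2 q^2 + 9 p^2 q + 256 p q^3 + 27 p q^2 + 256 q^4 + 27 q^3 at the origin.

E_{6}

The Hessian of f at 0 has rank 0. Corank 2; j^3 = (p + 3*q)^3 is a perfect cube, so E-series; the 4-jet and mu = 6 give E_6.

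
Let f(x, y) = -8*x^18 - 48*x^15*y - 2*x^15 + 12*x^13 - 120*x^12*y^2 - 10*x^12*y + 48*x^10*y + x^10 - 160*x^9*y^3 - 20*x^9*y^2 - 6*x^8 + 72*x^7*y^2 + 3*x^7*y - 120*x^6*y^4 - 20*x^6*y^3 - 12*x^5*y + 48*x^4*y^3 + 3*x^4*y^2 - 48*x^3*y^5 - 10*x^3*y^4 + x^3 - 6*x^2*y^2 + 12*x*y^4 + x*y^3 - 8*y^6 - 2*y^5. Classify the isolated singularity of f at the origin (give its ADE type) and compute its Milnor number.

Type E_7, Milnor number mu = 7.

The Hessian of f at 0 has rank 0. Corank 2; j^3 = x^3 is a perfect cube, so E-series; the 4-jet and mu = 7 give E_7.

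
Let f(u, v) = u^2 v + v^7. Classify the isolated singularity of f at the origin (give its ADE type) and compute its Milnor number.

Type D_{8}, Milnor number mu = 8.

The Hessian of f at 0 has rank 0. Corank 2; j^3 = u^2*v has shape L^2 M (L != M), so D-series; mu = 8 gives D_8.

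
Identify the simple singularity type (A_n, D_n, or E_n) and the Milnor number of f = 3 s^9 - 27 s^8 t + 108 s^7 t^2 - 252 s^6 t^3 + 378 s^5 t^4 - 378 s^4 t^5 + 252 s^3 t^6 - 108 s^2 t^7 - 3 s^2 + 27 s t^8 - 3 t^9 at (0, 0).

Type A8, Milnor number mu = 8.

The Hessian of f at 0 has rank 1. Corank 1: A-series; mu = 8 gives A_8.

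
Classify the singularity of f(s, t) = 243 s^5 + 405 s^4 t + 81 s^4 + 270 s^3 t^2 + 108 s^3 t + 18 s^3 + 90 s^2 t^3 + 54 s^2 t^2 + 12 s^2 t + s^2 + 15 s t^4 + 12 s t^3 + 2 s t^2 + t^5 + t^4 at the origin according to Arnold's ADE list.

A4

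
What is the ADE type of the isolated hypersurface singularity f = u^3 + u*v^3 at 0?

E_{7}

The Hessian of f at 0 has rank 0. Corank 2; j^3 = u^3 is a perfect cube, so E-series; the 4-jet and mu = 7 give E_7.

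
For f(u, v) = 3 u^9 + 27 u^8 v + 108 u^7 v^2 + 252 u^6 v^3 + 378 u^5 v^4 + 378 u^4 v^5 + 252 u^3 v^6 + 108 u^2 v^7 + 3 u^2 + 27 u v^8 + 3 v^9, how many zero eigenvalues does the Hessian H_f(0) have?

1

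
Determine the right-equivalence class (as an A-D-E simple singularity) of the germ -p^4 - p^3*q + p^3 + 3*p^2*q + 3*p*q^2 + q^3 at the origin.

E_{7}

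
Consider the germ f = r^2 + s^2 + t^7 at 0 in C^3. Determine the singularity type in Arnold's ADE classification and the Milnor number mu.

Type A6, Milnor number mu = 6.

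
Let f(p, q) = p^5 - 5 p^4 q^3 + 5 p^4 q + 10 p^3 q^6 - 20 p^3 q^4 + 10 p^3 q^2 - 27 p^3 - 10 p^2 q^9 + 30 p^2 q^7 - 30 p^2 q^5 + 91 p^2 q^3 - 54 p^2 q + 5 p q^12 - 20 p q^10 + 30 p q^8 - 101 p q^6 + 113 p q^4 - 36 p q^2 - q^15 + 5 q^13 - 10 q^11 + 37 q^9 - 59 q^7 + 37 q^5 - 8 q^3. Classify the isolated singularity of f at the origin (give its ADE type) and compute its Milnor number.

Type E8, Milnor number mu = 8.

The Hessian of f at 0 is [[0, 0], [0, 0]] with rank 0, so corank 2. A Groebner basis of the Jacobian ideal J(f) in C{p,q} is {-9*p^2/2 + p*q^3 - 6*p*q - 2*q^2, 6*p^2 + 8*p*q + q^4 + 8*q^2/3, p^3 - 4*p*q^2/3 - 16*q^3/27, p^2*q + 4*p*q^2/3 + 4*q^3/9}; counting standard monomials gives mu = 8. Corank 2; j^3 = -(3*p + 2*q)^3 is a perfect cube, so E-series; the 5-jet and mu = 8 give E_8.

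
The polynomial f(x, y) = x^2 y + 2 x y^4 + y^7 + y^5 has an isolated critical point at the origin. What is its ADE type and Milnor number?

Type D6, Milnor number mu = 6.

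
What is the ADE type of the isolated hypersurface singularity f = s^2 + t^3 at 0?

The Hessian of f at 0 has rank 1. Corank 1: A-series; mu = 2 gives A_2.

A_2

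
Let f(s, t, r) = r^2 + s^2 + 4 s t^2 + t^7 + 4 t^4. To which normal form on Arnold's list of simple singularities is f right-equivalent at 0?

A_6

The Hessian of f at 0 has rank 2. Corank 1: A-series; mu = 6 gives A_6.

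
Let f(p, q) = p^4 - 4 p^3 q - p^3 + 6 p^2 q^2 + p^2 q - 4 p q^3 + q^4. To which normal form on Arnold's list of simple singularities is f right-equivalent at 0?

D_5

The Hessian of f at 0 is [[0, 0], [0, 0]] with rank 0, so corank 2. A Groebner basis of the Jacobian ideal J(f) in C{p,q} is {p*q^2, p*q/4 + q^3, p^2 - p*q}; counting standard monomials gives mu = 5. Corank 2; j^3 = -p^2*(p - q) has shape L^2 M (L != M), so D-series; mu = 5 gives D_5.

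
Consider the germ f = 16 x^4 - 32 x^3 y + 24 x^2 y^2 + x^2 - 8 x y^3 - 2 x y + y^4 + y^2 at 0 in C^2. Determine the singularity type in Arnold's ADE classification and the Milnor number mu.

The Hessian of f at 0 has rank 1. Corank 1: A-series; mu = 3 gives A_3.

Type A_{3}, Milnor number mu = 3.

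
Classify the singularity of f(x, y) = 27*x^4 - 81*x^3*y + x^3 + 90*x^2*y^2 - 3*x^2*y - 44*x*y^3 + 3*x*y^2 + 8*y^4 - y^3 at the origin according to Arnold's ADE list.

The Hessian of f at 0 is [[0, 0], [0, 0]] with rank 0, so corank 2. A Groebner basis of the Jacobian ideal J(f) in C{x,y} is {x^2/3 - 2*x*y/3 + y^4 + y^3/9 + y^2/3, x^3 + 5*x^2/3 - 10*x*y/3 - 4*y^3/9 + 5*y^2/3, x^2*y + 11*x^2/9 - 22*x*y/9 - 16*y^3/27 + 11*y^2/9, 2*x^2/3 + x*y^2 - 4*x*y/3 - 7*y^3/9 + 2*y^2/3}; counting standard monomials gives mu = 7. Corank 2; j^3 = (x - y)^3 is a perfect cube, so E-series; the 4-jet and mu = 7 give E_7.

E7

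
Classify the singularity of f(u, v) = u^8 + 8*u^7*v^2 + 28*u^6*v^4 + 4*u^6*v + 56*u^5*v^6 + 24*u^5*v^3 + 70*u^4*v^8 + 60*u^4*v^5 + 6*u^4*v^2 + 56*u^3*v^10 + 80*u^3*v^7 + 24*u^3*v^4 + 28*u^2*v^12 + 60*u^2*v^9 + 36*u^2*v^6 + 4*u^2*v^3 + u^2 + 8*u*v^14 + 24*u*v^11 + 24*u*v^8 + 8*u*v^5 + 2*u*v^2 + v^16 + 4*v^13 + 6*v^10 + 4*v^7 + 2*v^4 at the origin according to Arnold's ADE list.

The Hessian of f at 0 is [[2, 0], [0, 0]] with rank 1, so corank 1. A Groebner basis of the Jacobian ideal J(f) in C{u,v} is {u^2, u*v, u + v^2}; counting standard monomials gives mu = 3. Corank 1: A-series; mu = 3 gives A_3.

A_{3}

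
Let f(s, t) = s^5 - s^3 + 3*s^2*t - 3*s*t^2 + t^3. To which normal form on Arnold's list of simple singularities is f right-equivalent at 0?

The Hessian of f at 0 has rank 0. Corank 2; j^3 = -(s - t)^3 is a perfect cube, so E-series; the 5-jet and mu = 8 give E_8.

E_8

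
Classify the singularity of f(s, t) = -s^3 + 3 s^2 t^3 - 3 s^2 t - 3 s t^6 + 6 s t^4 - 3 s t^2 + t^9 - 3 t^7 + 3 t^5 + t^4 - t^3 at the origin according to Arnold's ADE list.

The Hessian of f at 0 has rank 0. Corank 2; j^3 = -(s + t)^3 is a perfect cube, so E-series; the 4-jet and mu = 6 give E_6.

E_{6}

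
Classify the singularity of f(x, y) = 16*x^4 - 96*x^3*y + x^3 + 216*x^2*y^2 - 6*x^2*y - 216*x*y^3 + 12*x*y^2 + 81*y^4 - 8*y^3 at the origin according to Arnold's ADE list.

E_{6}

The Hessian of f at 0 has rank 0. Corank 2; j^3 = (x - 2*y)^3 is a perfect cube, so E-series; the 4-jet and mu = 6 give E_6.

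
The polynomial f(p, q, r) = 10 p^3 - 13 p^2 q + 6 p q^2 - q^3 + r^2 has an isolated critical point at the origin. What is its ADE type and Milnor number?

Type D4, Milnor number mu = 4.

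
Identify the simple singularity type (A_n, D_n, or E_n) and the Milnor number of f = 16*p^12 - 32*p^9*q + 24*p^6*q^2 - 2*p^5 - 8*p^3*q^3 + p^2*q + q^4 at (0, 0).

Type D_{5}, Milnor number mu = 5.

The Hessian of f at 0 has rank 0. Corank 2; j^3 = p^2*q has shape L^2 M (L != M), so D-series; mu = 5 gives D_5.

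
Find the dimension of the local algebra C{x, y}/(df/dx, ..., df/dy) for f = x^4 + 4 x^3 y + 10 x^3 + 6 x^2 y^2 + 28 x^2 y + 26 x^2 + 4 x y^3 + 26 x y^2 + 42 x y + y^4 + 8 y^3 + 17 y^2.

1

The Hessian of f at 0 is [[52, 42], [42, 34]] with rank 2, so corank 0. A Groebner basis of the Jacobian ideal J(f) in C{x,y} is {x, y}; counting standard monomials gives mu = 1. Corank 0: nondegenerate Morse point, so A_1.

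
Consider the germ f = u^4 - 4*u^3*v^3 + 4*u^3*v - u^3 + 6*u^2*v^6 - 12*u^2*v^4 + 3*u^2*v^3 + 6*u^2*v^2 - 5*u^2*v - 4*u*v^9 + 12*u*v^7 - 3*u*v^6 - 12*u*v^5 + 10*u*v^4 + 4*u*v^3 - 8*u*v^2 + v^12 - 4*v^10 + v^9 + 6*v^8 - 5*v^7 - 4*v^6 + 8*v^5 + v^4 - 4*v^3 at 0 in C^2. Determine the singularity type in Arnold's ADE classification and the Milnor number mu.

Type D5, Milnor number mu = 5.

The Hessian of f at 0 has rank 0. Corank 2; j^3 = -(u + v)*(u + 2*v)^2 has shape L^2 M (L != M), so D-series; mu = 5 gives D_5.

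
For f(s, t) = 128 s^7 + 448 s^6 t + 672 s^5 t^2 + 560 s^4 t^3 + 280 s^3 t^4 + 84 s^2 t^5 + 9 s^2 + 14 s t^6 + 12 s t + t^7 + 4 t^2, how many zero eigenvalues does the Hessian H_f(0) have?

1

Hessian at 0 has rank 1.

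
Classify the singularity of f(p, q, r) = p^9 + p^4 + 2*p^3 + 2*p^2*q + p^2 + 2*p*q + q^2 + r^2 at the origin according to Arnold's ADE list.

A_8

The Hessian of f at 0 has rank 2. Corank 1: A-series; mu = 8 gives A_8.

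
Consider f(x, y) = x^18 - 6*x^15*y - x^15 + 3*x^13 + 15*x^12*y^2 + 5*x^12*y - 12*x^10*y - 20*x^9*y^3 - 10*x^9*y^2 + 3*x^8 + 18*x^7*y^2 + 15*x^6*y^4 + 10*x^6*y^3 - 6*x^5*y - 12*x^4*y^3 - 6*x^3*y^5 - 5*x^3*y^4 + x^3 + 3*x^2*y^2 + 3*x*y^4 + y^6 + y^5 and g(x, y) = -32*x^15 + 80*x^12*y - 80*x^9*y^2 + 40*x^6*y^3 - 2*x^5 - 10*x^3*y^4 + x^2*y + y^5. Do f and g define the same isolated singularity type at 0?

The Hessian of f at 0 is [[0, 0], [0, 0]] with rank 0, so corank 2. A Groebner basis of the Jacobian ideal J(f) in C{x,y} is {y^4, x^3, x^2/2 + x*y^2}; counting standard monomials gives mu = 8. Corank 2; j^3 = x^3 is a perfect cube, so E-series; the 5-jet and mu = 8 give E_8. The Hessian of g at 0 is [[0, 0], [0, 0]] with rank 0, so corank 2. A Groebner basis of the Jacobian ideal J(g) in C{x,y} is {x^2/5 + y^4, x^3, x*y}; counting standard monomials gives mu = 6. Corank 2; j^3 = x^2*y has shape L^2 M (L != M), so D-series; mu = 6 gives D_6. f is E_8 but g is D_6, hence not right-equivalent.

No.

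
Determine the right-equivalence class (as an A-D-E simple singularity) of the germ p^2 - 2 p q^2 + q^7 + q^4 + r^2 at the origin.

A6

The Hessian of f at 0 is [[2, 0, 0], [0, 0, 0], [0, 0, 2]] with rank 2, so corank 1. A Groebner basis of the Jacobian ideal J(f) in C{p,q,r} is {p^3, -p + q^2, r}; counting standard monomials gives mu = 6. Corank 1: A-series; mu = 6 gives A_6.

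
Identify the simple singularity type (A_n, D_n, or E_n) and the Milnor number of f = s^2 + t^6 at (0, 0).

Type A_5, Milnor number mu = 5.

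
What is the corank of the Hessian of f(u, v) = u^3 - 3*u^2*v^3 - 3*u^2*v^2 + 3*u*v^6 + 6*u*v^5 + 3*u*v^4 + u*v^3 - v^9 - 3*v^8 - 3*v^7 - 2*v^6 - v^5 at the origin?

2

The Hessian at 0 is [[0, 0], [0, 0]] of rank 0; hence corank 2.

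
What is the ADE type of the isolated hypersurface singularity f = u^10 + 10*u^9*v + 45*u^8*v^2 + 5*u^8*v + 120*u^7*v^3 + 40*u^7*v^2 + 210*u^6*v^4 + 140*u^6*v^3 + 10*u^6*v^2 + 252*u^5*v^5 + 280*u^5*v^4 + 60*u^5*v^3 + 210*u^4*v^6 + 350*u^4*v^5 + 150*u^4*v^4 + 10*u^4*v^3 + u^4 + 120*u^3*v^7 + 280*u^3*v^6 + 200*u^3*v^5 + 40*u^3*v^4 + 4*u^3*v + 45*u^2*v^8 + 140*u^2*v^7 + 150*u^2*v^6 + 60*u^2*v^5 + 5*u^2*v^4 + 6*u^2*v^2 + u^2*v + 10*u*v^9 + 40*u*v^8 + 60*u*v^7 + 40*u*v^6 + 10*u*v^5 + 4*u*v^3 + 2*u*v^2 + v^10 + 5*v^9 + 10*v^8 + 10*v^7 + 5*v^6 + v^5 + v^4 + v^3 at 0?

The Hessian of f at 0 is [[0, 0], [0, 0]] with rank 0, so corank 2. A Groebner basis of the Jacobian ideal J(f) in C{u,v} is {u^2/5 + v^4 - v^2/5, u^3 + v^3, u*v + v^2}; counting standard monomials gives mu = 6. Corank 2; j^3 = v*(u + v)^2 has shape L^2 M (L != M), so D-series; mu = 6 gives D_6.

D6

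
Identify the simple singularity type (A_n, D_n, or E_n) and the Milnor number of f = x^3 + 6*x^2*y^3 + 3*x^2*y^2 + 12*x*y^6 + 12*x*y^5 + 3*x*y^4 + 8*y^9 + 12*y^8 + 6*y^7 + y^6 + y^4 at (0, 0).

The Hessian of f at 0 has rank 0. Corank 2; j^3 = x^3 is a perfect cube, so E-series; the 4-jet and mu = 6 give E_6.

Type E_6, Milnor number mu = 6.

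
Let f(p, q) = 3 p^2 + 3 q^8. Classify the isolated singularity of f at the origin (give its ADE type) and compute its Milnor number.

Type A_7, Milnor number mu = 7.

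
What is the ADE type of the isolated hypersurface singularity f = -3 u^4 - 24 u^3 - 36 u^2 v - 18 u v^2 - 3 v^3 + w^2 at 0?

E6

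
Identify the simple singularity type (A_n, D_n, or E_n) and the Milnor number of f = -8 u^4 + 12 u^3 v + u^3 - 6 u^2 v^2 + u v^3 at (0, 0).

Type E_{7}, Milnor number mu = 7.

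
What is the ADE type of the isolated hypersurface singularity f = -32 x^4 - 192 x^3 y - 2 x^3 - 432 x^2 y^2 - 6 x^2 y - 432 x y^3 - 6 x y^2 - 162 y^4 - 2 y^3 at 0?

E_6

The Hessian of f at 0 has rank 0. Corank 2; j^3 = -2*(x + y)^3 is a perfect cube, so E-series; the 4-jet and mu = 6 give E_6.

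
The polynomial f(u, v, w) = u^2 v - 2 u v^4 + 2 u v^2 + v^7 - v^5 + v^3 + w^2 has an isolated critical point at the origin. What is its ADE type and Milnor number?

Type D6, Milnor number mu = 6.

The Hessian of f at 0 is [[0, 0, 0], [0, 0, 0], [0, 0, 2]] with rank 1, so corank 2. A Groebner basis of the Jacobian ideal J(f) in C{u,v,w} is {-u*v + v^4 - v^2, u*v^2 + v^3, u^2 + 7*u*v + 6*v^2, w}; counting standard monomials gives mu = 6. Corank 2; j^3 = v*(u + v)^2 has shape L^2 M (L != M), so D-series; mu = 6 gives D_6.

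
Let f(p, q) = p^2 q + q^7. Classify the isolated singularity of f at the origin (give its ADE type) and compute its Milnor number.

Type D8, Milnor number mu = 8.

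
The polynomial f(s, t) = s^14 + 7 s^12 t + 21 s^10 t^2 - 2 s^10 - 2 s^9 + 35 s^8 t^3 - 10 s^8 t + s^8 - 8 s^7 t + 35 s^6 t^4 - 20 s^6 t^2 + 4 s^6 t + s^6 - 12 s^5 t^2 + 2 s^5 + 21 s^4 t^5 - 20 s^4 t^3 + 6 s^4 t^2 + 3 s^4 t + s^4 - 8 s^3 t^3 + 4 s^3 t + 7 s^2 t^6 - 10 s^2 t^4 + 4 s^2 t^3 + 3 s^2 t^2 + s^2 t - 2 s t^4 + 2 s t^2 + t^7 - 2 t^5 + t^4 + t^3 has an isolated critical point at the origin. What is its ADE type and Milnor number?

Type D_{5}, Milnor number mu = 5.

The Hessian of f at 0 is [[0, 0], [0, 0]] with rank 0, so corank 2. A Groebner basis of the Jacobian ideal J(f) in C{s,t} is {s*t^2 - s*t - t^2, s*t + t^3 + t^2, s^2 - 2*s*t - 3*t^2}; counting standard monomials gives mu = 5. Corank 2; j^3 = t*(s + t)^2 has shape L^2 M (L != M), so D-series; mu = 5 gives D_5.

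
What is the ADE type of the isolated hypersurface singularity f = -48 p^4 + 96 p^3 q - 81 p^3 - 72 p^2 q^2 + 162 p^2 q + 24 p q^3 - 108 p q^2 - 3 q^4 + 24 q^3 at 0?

The Hessian of f at 0 is [[0, 0], [0, 0]] with rank 0, so corank 2. A Groebner basis of the Jacobian ideal J(f) in C{p,q} is {q^4, p*q^2 - 11*q^3/18, p^2 - 4*p*q/3 + 4*q^2/9}; counting standard monomials gives mu = 6. Corank 2; j^3 = -3*(3*p - 2*q)^3 is a perfect cube, so E-series; the 4-jet and mu = 6 give E_6.

E_{6}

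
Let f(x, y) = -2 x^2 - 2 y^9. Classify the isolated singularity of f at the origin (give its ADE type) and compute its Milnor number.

The Hessian of f at 0 is [[-4, 0], [0, 0]] with rank 1, so corank 1. A Groebner basis of the Jacobian ideal J(f) in C{x,y} is {y^8, x}; counting standard monomials gives mu = 8. Corank 1: A-series; mu = 8 gives A_8.

Type A_8, Milnor number mu = 8.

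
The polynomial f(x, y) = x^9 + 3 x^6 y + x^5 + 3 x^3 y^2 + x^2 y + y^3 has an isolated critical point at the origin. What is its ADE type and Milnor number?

The Hessian of f at 0 has rank 0. Corank 2; j^3 = y*(x^2 + y^2) splits into three distinct lines over C (the quadratic factor has nonzero discriminant), so D_4.

Type D_{4}, Milnor number mu = 4.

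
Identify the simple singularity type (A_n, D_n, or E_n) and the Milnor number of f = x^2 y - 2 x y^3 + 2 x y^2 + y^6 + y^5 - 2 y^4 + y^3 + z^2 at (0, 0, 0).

The Hessian of f at 0 is [[0, 0, 0], [0, 0, 0], [0, 0, 2]] with rank 1, so corank 2. A Groebner basis of the Jacobian ideal J(f) in C{x,y,z} is {x^3 - x^2/2 - 5*x*y^2/2 - 5*x*y/2 - 2*y^2, x^2*y + x^2/6 + 11*x*y^2/6 + 7*x*y/6 + y^2, -x*y + y^3 - y^2, z}; counting standard monomials gives mu = 7. Corank 2; j^3 = y*(x + y)^2 has shape L^2 M (L != M), so D-series; mu = 7 gives D_7.

Type D_7, Milnor number mu = 7.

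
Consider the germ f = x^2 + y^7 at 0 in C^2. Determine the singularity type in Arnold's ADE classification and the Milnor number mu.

Type A_6, Milnor number mu = 6.

The Hessian of f at 0 is [[2, 0], [0, 0]] with rank 1, so corank 1. A Groebner basis of the Jacobian ideal J(f) in C{x,y} is {y^6, x}; counting standard monomials gives mu = 6. Corank 1: A-series; mu = 6 gives A_6.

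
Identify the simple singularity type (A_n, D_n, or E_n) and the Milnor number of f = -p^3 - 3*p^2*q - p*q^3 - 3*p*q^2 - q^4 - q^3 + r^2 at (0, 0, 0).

Type E7, Milnor number mu = 7.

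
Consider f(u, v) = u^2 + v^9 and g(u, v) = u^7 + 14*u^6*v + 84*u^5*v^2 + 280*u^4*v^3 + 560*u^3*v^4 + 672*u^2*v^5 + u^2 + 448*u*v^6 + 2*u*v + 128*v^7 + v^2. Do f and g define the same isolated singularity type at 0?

No.

The Hessian of f at 0 has rank 1. Corank 1: A-series; mu = 8 gives A_8. The Hessian of g at 0 has rank 1. Corank 1: A-series; mu = 6 gives A_6. f is A_8 but g is A_6, hence not right-equivalent.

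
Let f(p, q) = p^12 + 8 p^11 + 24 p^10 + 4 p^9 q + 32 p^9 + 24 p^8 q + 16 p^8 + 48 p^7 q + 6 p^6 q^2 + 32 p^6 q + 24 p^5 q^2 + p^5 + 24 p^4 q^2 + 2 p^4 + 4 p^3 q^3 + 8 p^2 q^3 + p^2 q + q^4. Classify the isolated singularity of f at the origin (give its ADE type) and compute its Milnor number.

The Hessian of f at 0 has rank 0. Corank 2; j^3 = p^2*q has shape L^2 M (L != M), so D-series; mu = 5 gives D_5.

Type D_5, Milnor number mu = 5.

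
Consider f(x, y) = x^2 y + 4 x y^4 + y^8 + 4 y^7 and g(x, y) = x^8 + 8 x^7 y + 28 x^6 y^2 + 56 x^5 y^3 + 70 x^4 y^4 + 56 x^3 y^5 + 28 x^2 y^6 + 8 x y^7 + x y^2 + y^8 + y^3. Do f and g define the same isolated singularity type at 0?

Yes.

The Hessian of f at 0 is [[0, 0], [0, 0]] with rank 0, so corank 2. A Groebner basis of the Jacobian ideal J(f) in C{x,y} is {x^2*y^2, x^2*y + x^2/2 + x*y^3, x*y/2 + y^4, x^3}; counting standard monomials gives mu = 9. Corank 2; j^3 = x^2*y has shape L^2 M (L != M), so D-series; mu = 9 gives D_9. The Hessian of g at 0 is [[0, 0], [0, 0]] with rank 0, so corank 2. A Groebner basis of the Jacobian ideal J(g) in C{x,y} is {x^7 + y^2/8, y^3, x*y + y^2}; counting standard monomials gives mu = 9. Corank 2; j^3 = y^2*(x + y) has shape L^2 M (L != M), so D-series; mu = 9 gives D_9. Both have type D_9, hence right-equivalent.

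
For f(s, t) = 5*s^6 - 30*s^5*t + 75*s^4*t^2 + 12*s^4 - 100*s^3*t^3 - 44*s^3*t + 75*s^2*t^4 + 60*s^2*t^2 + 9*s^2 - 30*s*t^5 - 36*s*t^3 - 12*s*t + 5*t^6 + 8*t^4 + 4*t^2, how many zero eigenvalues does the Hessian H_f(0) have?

1

The Hessian at 0 is [[18, -12], [-12, 8]] of rank 1; hence corank 1.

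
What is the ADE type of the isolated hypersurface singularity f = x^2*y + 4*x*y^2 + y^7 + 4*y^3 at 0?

D_8

The Hessian of f at 0 is [[0, 0], [0, 0]] with rank 0, so corank 2. A Groebner basis of the Jacobian ideal J(f) in C{x,y} is {x^2/7 + y^6 - 4*y^2/7, x^3 + 8*y^3, x*y + 2*y^2}; counting standard monomials gives mu = 8. Corank 2; j^3 = y*(x + 2*y)^2 has shape L^2 M (L != M), so D-series; mu = 8 gives D_8.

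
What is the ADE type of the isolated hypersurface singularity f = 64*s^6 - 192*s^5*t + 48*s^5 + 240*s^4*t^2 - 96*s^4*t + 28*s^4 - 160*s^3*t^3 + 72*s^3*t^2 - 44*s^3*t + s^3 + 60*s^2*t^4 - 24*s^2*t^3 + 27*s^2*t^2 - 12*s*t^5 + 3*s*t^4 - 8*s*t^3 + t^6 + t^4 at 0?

E_{6}

The Hessian of f at 0 has rank 0. Corank 2; j^3 = s^3 is a perfect cube, so E-series; the 4-jet and mu = 6 give E_6.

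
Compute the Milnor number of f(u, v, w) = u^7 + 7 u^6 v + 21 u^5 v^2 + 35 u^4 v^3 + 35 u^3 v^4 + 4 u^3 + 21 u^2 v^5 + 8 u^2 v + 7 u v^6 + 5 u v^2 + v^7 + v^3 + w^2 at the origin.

The Hessian of f at 0 is [[0, 0, 0], [0, 0, 0], [0, 0, 2]] with rank 1, so corank 2. A Groebner basis of the Jacobian ideal J(f) in C{u,v,w} is {-128*u*v/7 + v^6 - 64*v^2/7, u*v^2 + v^3/2, u^2 + 3*u*v/2 + v^2/2, w}; counting standard monomials gives mu = 8. Corank 2; j^3 = (u + v)*(2*u + v)^2 has shape L^2 M (L != M), so D-series; mu = 8 gives D_8.

8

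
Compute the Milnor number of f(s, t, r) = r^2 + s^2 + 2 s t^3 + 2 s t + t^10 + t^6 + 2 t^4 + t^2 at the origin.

9

The Hessian of f at 0 has rank 2. Corank 1: A-series; mu = 9 gives A_9.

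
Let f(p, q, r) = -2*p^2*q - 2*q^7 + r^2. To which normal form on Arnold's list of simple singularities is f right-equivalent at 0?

D_{8}

The Hessian of f at 0 has rank 1. Corank 2; j^3 = -2*p^2*q has shape L^2 M (L != M), so D-series; mu = 8 gives D_8.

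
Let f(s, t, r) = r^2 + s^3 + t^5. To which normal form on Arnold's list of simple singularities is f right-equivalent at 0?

The Hessian of f at 0 is [[0, 0, 0], [0, 0, 0], [0, 0, 2]] with rank 1, so corank 2. A Groebner basis of the Jacobian ideal J(f) in C{s,t,r} is {t^4, s^2, r}; counting standard monomials gives mu = 8. Corank 2; j^3 = s^3 is a perfect cube, so E-series; the 5-jet and mu = 8 give E_8.

E_8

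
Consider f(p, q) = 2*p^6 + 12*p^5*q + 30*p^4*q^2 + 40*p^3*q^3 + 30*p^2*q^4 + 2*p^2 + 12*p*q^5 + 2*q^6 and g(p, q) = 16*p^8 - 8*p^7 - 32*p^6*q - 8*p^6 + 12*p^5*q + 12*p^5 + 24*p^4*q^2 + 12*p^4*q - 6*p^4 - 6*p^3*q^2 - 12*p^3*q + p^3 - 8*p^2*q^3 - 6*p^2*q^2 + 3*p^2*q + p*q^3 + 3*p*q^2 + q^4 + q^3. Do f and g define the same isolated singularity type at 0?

The Hessian of f at 0 has rank 1. Corank 1: A-series; mu = 5 gives A_5. The Hessian of g at 0 has rank 0. Corank 2; j^3 = (p + q)^3 is a perfect cube, so E-series; the 4-jet and mu = 7 give E_7. f is A_5 but g is E_7, hence not right-equivalent.

No.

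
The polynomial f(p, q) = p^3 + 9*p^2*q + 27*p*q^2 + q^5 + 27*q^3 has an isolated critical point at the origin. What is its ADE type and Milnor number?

The Hessian of f at 0 is [[0, 0], [0, 0]] with rank 0, so corank 2. A Groebner basis of the Jacobian ideal J(f) in C{p,q} is {q^4, p^2 + 6*p*q + 9*q^2}; counting standard monomials gives mu = 8. Corank 2; j^3 = (p + 3*q)^3 is a perfect cube, so E-series; the 5-jet and mu = 8 give E_8.

Type E_8, Milnor number mu = 8.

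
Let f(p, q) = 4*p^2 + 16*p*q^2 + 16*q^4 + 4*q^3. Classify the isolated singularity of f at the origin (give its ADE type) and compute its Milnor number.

Type A2, Milnor number mu = 2.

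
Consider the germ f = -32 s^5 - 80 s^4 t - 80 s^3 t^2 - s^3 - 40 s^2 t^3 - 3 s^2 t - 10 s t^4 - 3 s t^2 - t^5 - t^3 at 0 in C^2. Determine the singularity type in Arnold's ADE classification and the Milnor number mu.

Type E_{8}, Milnor number mu = 8.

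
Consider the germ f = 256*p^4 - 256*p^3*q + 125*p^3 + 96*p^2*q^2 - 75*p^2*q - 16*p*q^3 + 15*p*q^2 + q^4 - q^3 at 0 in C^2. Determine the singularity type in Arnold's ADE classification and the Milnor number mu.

Type E6, Milnor number mu = 6.

The Hessian of f at 0 has rank 0. Corank 2; j^3 = (5*p - q)^3 is a perfect cube, so E-series; the 4-jet and mu = 6 give E_6.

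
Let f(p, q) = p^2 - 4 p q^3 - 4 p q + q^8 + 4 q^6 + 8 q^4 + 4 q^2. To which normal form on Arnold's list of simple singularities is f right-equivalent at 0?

The Hessian of f at 0 is [[2, -4], [-4, 8]] with rank 1, so corank 1. A Groebner basis of the Jacobian ideal J(f) in C{p,q} is {p^3 - 12*p*q^2 + 8*p - 16*q, p^2*q - 4*p*q^2 + 2*p - 4*q, -p/2 + q^3 + q}; counting standard monomials gives mu = 7. Corank 1: A-series; mu = 7 gives A_7.

A_{7}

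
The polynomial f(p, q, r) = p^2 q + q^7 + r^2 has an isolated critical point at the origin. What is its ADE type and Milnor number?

The Hessian of f at 0 has rank 1. Corank 2; j^3 = p^2*q has shape L^2 M (L != M), so D-series; mu = 8 gives D_8.

Type D8, Milnor number mu = 8.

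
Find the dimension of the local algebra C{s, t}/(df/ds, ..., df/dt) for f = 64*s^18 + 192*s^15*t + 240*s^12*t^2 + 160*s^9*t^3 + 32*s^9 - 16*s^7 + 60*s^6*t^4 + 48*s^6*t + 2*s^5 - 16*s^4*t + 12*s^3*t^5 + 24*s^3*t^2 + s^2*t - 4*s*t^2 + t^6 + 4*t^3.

7

The Hessian of f at 0 is [[0, 0], [0, 0]] with rank 0, so corank 2. A Groebner basis of the Jacobian ideal J(f) in C{s,t} is {-s*t/32 + t^4 + t^2/16, s^3 + 64*s^2 - 256*s*t - 8*t^3 + 256*t^2, s^2*t + 64*s^2/3 - 256*s*t/3 - 4*t^3 + 256*t^2/3, 16*s^2/3 + s*t^2 - 64*s*t/3 - 2*t^3 + 64*t^2/3}; counting standard monomials gives mu = 7. Corank 2; j^3 = t*(s - 2*t)^2 has shape L^2 M (L != M), so D-series; mu = 7 gives D_7.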